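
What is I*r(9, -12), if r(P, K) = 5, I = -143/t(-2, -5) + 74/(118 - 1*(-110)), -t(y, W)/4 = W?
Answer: -7781/228 ≈ -34.127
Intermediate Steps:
t(y, W) = -4*W
I = -7781/1140 (I = -143/((-4*(-5))) + 74/(118 - 1*(-110)) = -143/20 + 74/(118 + 110) = -143*1/20 + 74/228 = -143/20 + 74*(1/228) = -143/20 + 37/114 = -7781/1140 ≈ -6.8254)
I*r(9, -12) = -7781/1140*5 = -7781/228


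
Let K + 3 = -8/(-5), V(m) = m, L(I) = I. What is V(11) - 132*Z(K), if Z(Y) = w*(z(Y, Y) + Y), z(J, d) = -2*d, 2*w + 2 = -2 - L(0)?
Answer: 1903/5 ≈ 380.60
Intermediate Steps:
w = -2 (w = -1 + (-2 - 1*0)/2 = -1 + (-2 + 0)/2 = -1 + (½)*(-2) = -1 - 1 = -2)
K = -7/5 (K = -3 - 8/(-5) = -3 - 8*(-⅕) = -3 + 8/5 = -7/5 ≈ -1.4000)
Z(Y) = 2*Y (Z(Y) = -2*(-2*Y + Y) = -(-2)*Y = 2*Y)
V(11) - 132*Z(K) = 11 - 264*(-7)/5 = 11 - 132*(-14/5) = 11 + 1848/5 = 1903/5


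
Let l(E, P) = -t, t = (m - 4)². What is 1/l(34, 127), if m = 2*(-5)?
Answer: -1/196 ≈ -0.0051020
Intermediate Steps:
m = -10
t = 196 (t = (-10 - 4)² = (-14)² = 196)
l(E, P) = -196 (l(E, P) = -1*196 = -196)
1/l(34, 127) = 1/(-196) = -1/196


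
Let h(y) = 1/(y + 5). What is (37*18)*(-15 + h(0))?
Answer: -49284/5 ≈ -9856.8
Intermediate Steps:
h(y) = 1/(5 + y)
(37*18)*(-15 + h(0)) = (37*18)*(-15 + 1/(5 + 0)) = 666*(-15 + 1/5) = 666*(-15 + ⅕) = 666*(-74/5) = -49284/5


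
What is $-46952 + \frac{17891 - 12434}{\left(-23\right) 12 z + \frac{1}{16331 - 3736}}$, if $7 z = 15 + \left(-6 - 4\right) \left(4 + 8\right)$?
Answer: $- \frac{144009619861}{3067253} \approx -46951.0$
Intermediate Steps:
$z = -15$ ($z = \frac{15 + \left(-6 - 4\right) \left(4 + 8\right)}{7} = \frac{15 - 120}{7} = \frac{1}{7} \left(-105\right) = -15$)
$-46952 + \frac{17891 - 12434}{\left(-23\right) 12 z + \frac{1}{16331 - 3736}} = -46952 + \frac{17891 - 12434}{\left(-23\right) 12 \left(-15\right) + \frac{1}{16331 - 3736}} = -46952 + \frac{5457}{\left(-276\right) \left(-15\right) + \frac{1}{12595}} = -46952 + \frac{5457}{4140 + \frac{1}{12595}} = -46952 + \frac{5457}{\frac{52143301}{12595}} = -46952 + 5457 \cdot \frac{12595}{52143301} = -46952 + \frac{4042995}{3067253} = - \frac{144009619861}{3067253}$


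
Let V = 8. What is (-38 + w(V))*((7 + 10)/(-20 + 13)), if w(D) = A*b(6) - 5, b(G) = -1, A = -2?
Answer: 697/7 ≈ 99.571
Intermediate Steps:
w(D) = -3 (w(D) = -2*(-1) - 5 = 2 - 5 = -3)
(-38 + w(V))*((7 + 10)/(-20 + 13)) = (-38 - 3)*((7 + 10)/(-20 + 13)) = -697/(-7) = -697*(-1)/7 = -41*(-17/7) = 697/7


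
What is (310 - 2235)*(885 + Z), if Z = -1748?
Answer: 1661275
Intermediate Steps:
(310 - 2235)*(885 + Z) = (310 - 2235)*(885 - 1748) = -1925*(-863) = 1661275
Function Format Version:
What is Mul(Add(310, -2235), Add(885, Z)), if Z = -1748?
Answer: 1661275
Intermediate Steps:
Mul(Add(310, -2235), Add(885, Z)) = Mul(Add(310, -2235), Add(885, -1748)) = Mul(-1925, -863) = 1661275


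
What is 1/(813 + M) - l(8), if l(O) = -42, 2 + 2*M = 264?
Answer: 39649/944 ≈ 42.001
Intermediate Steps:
M = 131 (M = -1 + (½)*264 = -1 + 132 = 131)
1/(813 + M) - l(8) = 1/(813 + 131) - 1*(-42) = 1/944 + 42 = 39649/944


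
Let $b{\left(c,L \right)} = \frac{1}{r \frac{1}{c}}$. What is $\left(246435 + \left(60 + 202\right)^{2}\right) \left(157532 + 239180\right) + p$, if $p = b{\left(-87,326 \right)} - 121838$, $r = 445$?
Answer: $\frac{55622996792363}{445} \approx 1.25 \cdot 10^{11}$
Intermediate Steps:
$b{\left(c,L \right)} = \frac{c}{445}$ ($b{\left(c,L \right)} = \frac{1}{445 \frac{1}{c}} = \frac{c}{445}$)
$p = - \frac{54217997}{445}$ ($p = \frac{1}{445} \left(-87\right) - 121838 = - \frac{87}{445} - 121838 = - \frac{54217997}{445} \approx -1.2184 \cdot 10^{5}$)
$\left(246435 + \left(60 + 202\right)^{2}\right) \left(157532 + 239180\right) + p = \left(246435 + \left(60 + 202\right)^{2}\right) \left(157532 + 239180\right) - \frac{54217997}{445} = \left(246435 + 262^{2}\right) 396712 - \frac{54217997}{445} = \left(246435 + 68644\right) 396712 - \frac{54217997}{445} = 315079 \cdot 396712 - \frac{54217997}{445} = 124995620248 - \frac{54217997}{445} = \frac{55622996792363}{445}$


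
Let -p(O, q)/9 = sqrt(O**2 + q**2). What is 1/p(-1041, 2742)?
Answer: -sqrt(955805)/25806735 ≈ -3.7884e-5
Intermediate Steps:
p(O, q) = -9*sqrt(O**2 + q**2)
1/p(-1041, 2742) = 1/(-9*sqrt((-1041)**2 + 2742**2)) = 1/(-9*sqrt(1083681 + 7518564)) = 1/(-27*sqrt(955805)) = -sqrt(955805)/25806735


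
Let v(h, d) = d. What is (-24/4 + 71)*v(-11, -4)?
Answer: -260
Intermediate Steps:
(-24/4 + 71)*v(-11, -4) = (-24/4 + 71)*(-4) = (-24*¼ + 71)*(-4) = (-6 + 71)*(-4) = 65*(-4) = -260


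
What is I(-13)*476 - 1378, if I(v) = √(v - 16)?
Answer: -1378 + 476*I*√29 ≈ -1378.0 + 2563.3*I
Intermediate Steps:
I(v) = √(-16 + v)
I(-13)*476 - 1378 = √(-16 - 13)*476 - 1378 = √(-29)*476 - 1378 = (I*√29)*476 - 1378 = 476*I*√29 - 1378 = -1378 + 476*I*√29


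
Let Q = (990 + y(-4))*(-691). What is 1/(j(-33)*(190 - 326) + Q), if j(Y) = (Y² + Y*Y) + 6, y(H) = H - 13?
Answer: -1/969367 ≈ -1.0316e-6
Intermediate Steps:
y(H) = -13 + H
j(Y) = 6 + 2*Y² (j(Y) = (Y² + Y²) + 6 = 2*Y² + 6 = 6 + 2*Y²)
Q = -672343 (Q = (990 + (-13 - 4))*(-691) = (990 - 17)*(-691) = 973*(-691) = -672343)
1/(j(-33)*(190 - 326) + Q) = 1/((6 + 2*(-33)²)*(190 - 326) - 672343) = 1/((6 + 2*1089)*(-136) - 672343) = 1/((6 + 2178)*(-136) - 672343) = 1/(2184*(-136) - 672343) = 1/(-297024 - 672343) = 1/(-969367) = -1/969367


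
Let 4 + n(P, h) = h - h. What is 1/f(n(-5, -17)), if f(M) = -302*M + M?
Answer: 1/1204 ≈ 0.00083056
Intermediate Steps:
n(P, h) = -4 (n(P, h) = -4 + (h - h) = -4 + 0 = -4)
f(M) = -301*M
1/f(n(-5, -17)) = 1/(-301*(-4)) = 1/1204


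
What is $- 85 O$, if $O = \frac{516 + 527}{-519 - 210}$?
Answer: $\frac{88655}{729} \approx 121.61$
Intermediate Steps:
$O = - \frac{1043}{729}$ ($O = \frac{1043}{-729} = 1043 \left(- \frac{1}{729}\right) = - \frac{1043}{729} \approx -1.4307$)
$- 85 O = \left(-85\right) \left(- \frac{1043}{729}\right) = \frac{88655}{729}$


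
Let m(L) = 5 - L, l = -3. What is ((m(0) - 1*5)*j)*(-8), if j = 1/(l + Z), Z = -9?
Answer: 0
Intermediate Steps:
j = -1/12 (j = 1/(-3 - 9) = 1/(-12) = -1/12 ≈ -0.083333)
((m(0) - 1*5)*j)*(-8) = (((5 - 1*0) - 1*5)*(-1/12))*(-8) = (((5 + 0) - 5)*(-1/12))*(-8) = ((5 - 5)*(-1/12))*(-8) = (0*(-1/12))*(-8) = 0*(-8) = 0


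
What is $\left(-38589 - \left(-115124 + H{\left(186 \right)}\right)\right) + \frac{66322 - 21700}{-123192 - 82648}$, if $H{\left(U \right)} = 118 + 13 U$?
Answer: $\frac{7615954769}{102920} \approx 73999.0$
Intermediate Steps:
$\left(-38589 - \left(-115124 + H{\left(186 \right)}\right)\right) + \frac{66322 - 21700}{-123192 - 82648} = \left(-38589 + \left(115124 - \left(118 + 13 \cdot 186\right)\right)\right) + \frac{66322 - 21700}{-123192 - 82648} = \left(-38589 + \left(115124 - \left(118 + 2418\right)\right)\right) + \frac{44622}{-205840} = \left(-38589 + \left(115124 - 2536\right)\right) + 44622 \left(- \frac{1}{205840}\right) = \left(-38589 + \left(115124 - 2536\right)\right) - \frac{22311}{102920} = \left(-38589 + 112588\right) - \frac{22311}{102920} = 73999 - \frac{22311}{102920} = \frac{7615954769}{102920}$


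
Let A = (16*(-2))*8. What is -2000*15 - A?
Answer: -29744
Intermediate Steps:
A = -256 (A = -32*8 = -256)
-2000*15 - A = -2000*15 - 1*(-256) = -30000 + 256 = -29744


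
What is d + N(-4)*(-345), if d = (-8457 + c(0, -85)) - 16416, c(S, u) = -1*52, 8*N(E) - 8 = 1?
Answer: -202505/8 ≈ -25313.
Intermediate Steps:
N(E) = 9/8 (N(E) = 1 + (⅛)*1 = 1 + ⅛ = 9/8)
c(S, u) = -52
d = -24925 (d = (-8457 - 52) - 16416 = -8509 - 16416 = -24925)
d + N(-4)*(-345) = -24925 + (9/8)*(-345) = -24925 - 3105/8 = -202505/8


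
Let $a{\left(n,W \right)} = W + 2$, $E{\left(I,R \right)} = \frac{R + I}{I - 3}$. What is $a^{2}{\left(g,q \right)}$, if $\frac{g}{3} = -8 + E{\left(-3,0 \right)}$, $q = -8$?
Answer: $36$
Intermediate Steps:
$E{\left(I,R \right)} = \frac{I + R}{-3 + I}$
$g = - \frac{45}{2}$ ($g = 3 \left(-8 + \frac{-3 + 0}{-3 - 3}\right) = 3 \left(-8 + \frac{1}{-6} \left(-3\right)\right) = 3 \left(-8 - - \frac{1}{2}\right) = 3 \left(-8 + \frac{1}{2}\right) = 3 \left(- \frac{15}{2}\right) = - \frac{45}{2} \approx -22.5$)
$a{\left(n,W \right)} = 2 + W$
$a^{2}{\left(g,q \right)} = \left(2 - 8\right)^{2} = \left(-6\right)^{2} = 36$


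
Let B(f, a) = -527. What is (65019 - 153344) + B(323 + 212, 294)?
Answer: -88852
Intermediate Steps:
(65019 - 153344) + B(323 + 212, 294) = (65019 - 153344) - 527 = -88325 - 527 = -88852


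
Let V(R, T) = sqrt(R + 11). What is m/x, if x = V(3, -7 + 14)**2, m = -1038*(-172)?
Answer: 89268/7 ≈ 12753.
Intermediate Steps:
m = 178536
V(R, T) = sqrt(11 + R)
x = 14 (x = (sqrt(11 + 3))**2 = (sqrt(14))**2 = 14)
m/x = 178536/14 = 178536*(1/14) = 89268/7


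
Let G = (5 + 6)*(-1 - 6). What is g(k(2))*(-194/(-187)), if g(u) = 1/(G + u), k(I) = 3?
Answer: -97/6919 ≈ -0.014019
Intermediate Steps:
G = -77 (G = 11*(-7) = -77)
g(u) = 1/(-77 + u)
g(k(2))*(-194/(-187)) = (-194/(-187))/(-77 + 3) = (-194*(-1/187))/(-74) = -1/74*194/187 = -97/6919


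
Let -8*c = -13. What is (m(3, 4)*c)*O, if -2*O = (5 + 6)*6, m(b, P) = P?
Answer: -429/2 ≈ -214.50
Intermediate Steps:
c = 13/8 (c = -⅛*(-13) = 13/8 ≈ 1.6250)
O = -33 (O = -(5 + 6)*6/2 = -11*6/2 = -½*66 = -33)
(m(3, 4)*c)*O = (4*(13/8))*(-33) = (13/2)*(-33) = -429/2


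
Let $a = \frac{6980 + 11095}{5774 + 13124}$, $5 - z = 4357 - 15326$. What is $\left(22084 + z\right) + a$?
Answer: $\frac{624748159}{18898} \approx 33059.0$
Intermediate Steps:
$z = 10974$ ($z = 5 - \left(4357 - 15326\right) = 5 - -10969 = 5 + 10969 = 10974$)
$a = \frac{18075}{18898} \approx 0.95645$
$\left(22084 + z\right) + a = \left(22084 + 10974\right) + \frac{18075}{18898} = 33058 + \frac{18075}{18898} = \frac{624748159}{18898}$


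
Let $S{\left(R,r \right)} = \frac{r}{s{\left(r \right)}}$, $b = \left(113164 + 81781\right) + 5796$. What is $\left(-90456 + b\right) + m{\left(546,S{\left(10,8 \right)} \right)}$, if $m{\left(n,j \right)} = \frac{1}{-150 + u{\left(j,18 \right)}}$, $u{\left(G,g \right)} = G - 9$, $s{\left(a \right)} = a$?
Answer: $\frac{17425029}{158} \approx 1.1029 \cdot 10^{5}$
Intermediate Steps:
$u{\left(G,g \right)} = -9 + G$
$b = 200741$ ($b = 194945 + 5796 = 200741$)
$S{\left(R,r \right)} = 1$ ($S{\left(R,r \right)} = \frac{r}{r} = 1$)
$m{\left(n,j \right)} = \frac{1}{-159 + j}$ ($m{\left(n,j \right)} = \frac{1}{-150 + \left(-9 + j\right)} = \frac{1}{-159 + j}$)
$\left(-90456 + b\right) + m{\left(546,S{\left(10,8 \right)} \right)} = \left(-90456 + 200741\right) + \frac{1}{-159 + 1} = 110285 + \frac{1}{-158} = 110285 - \frac{1}{158} = \frac{17425029}{158}$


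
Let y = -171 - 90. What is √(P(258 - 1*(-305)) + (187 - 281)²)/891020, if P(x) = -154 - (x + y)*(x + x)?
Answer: I*√331370/891020 ≈ 0.00064605*I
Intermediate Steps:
y = -261
P(x) = -154 - 2*x*(-261 + x) (P(x) = -154 - (x - 261)*(x + x) = -154 - (-261 + x)*2*x = -154 - 2*x*(-261 + x))
√(P(258 - 1*(-305)) + (187 - 281)²)/891020 = √((-154 - 2*(258 - 1*(-305))² + 522*(258 - 1*(-305))) + (187 - 281)²)/891020 = √((-154 - 2*(258 + 305)² + 522*(258 + 305)) + (-94)²)*(1/891020) = √((-154 - 2*563² + 522*563) + 8836)*(1/891020) = √((-154 - 2*316969 + 293886) + 8836)*(1/891020) = √((-154 - 633938 + 293886) + 8836)*(1/891020) = √(-340206 + 8836)*(1/891020) = √(-331370)*(1/891020) = (I*√331370)*(1/891020) = I*√331370/891020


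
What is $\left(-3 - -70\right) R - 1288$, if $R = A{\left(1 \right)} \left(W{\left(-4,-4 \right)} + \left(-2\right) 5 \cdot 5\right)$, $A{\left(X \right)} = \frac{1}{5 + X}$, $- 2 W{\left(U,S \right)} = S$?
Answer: $-1824$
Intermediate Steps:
$W{\left(U,S \right)} = - \frac{S}{2}$
$R = -8$ ($R = \frac{\left(- \frac{1}{2}\right) \left(-4\right) + \left(-2\right) 5 \cdot 5}{5 + 1} = \frac{2 - 50}{6} = \frac{1}{6} \left(-48\right) = -8$)
$\left(-3 - -70\right) R - 1288 = \left(-3 - -70\right) \left(-8\right) - 1288 = \left(-3 + 70\right) \left(-8\right) - 1288 = 67 \left(-8\right) - 1288 = -536 - 1288 = -1824$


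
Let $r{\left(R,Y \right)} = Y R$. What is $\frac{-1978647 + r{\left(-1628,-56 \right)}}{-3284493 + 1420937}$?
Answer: $\frac{1887479}{1863556} \approx 1.0128$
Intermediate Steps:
$r{\left(R,Y \right)} = R Y$
$\frac{-1978647 + r{\left(-1628,-56 \right)}}{-3284493 + 1420937} = \frac{-1978647 - -91168}{-3284493 + 1420937} = \frac{-1978647 + 91168}{-1863556} = \left(-1887479\right) \left(- \frac{1}{1863556}\right) = \frac{1887479}{1863556}$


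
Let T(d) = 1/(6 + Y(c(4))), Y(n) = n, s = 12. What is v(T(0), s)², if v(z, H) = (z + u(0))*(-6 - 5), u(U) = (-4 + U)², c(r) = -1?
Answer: 793881/25 ≈ 31755.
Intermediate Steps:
T(d) = ⅕ (T(d) = 1/(6 - 1) = 1/5 = ⅕)
v(z, H) = -176 - 11*z (v(z, H) = (z + (-4 + 0)²)*(-6 - 5) = (z + (-4)²)*(-11) = (z + 16)*(-11) = (16 + z)*(-11) = -176 - 11*z)
v(T(0), s)² = (-176 - 11*⅕)² = (-176 - 11/5)² = (-891/5)² = 793881/25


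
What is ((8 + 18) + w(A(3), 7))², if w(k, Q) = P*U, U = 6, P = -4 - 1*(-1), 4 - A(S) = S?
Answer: 64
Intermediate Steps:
A(S) = 4 - S
P = -3 (P = -4 + 1 = -3)
w(k, Q) = -18 (w(k, Q) = -3*6 = -18)
((8 + 18) + w(A(3), 7))² = ((8 + 18) - 18)² = (26 - 18)² = 8² = 64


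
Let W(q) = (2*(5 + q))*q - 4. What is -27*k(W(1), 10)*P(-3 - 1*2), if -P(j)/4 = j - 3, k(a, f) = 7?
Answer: -6048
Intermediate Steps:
W(q) = -4 + q*(10 + 2*q) (W(q) = (10 + 2*q)*q - 4 = q*(10 + 2*q) - 4 = -4 + q*(10 + 2*q))
P(j) = 12 - 4*j (P(j) = -4*(j - 3) = -4*(-3 + j) = 12 - 4*j)
-27*k(W(1), 10)*P(-3 - 1*2) = -189*(12 - 4*(-3 - 1*2)) = -189*(12 - 4*(-3 - 2)) = -189*(12 - 4*(-5)) = -189*(12 + 20) = -189*32 = -27*224 = -6048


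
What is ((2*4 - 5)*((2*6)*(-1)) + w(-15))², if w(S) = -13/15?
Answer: 305809/225 ≈ 1359.2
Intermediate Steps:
w(S) = -13/15 (w(S) = -13*1/15 = -13/15)
((2*4 - 5)*((2*6)*(-1)) + w(-15))² = ((2*4 - 5)*((2*6)*(-1)) - 13/15)² = ((8 - 5)*(12*(-1)) - 13/15)² = (3*(-12) - 13/15)² = (-36 - 13/15)² = (-553/15)² = 305809/225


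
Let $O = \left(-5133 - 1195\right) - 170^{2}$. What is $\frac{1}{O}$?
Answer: $- \frac{1}{35228} \approx -2.8387 \cdot 10^{-5}$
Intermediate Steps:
$O = -35228$ ($O = -6328 - 28900 = -35228$)
$\frac{1}{O} = \frac{1}{-35228} = - \frac{1}{35228}$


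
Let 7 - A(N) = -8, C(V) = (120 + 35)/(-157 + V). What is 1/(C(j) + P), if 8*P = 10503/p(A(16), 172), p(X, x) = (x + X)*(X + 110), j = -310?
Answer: -87329000/24080099 ≈ -3.6266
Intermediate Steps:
C(V) = 155/(-157 + V)
A(N) = 15 (A(N) = 7 - 1*(-8) = 7 + 8 = 15)
p(X, x) = (110 + X)*(X + x) (p(X, x) = (X + x)*(110 + X) = (110 + X)*(X + x))
P = 10503/187000 (P = (10503/(15**2 + 110*15 + 110*172 + 15*172))/8 = (10503/(225 + 1650 + 18920 + 2580))/8 = (10503/23375)/8 = (10503*(1/23375))/8 = (1/8)*(10503/23375) = 10503/187000 ≈ 0.056166)
1/(C(j) + P) = 1/(155/(-157 - 310) + 10503/187000) = 1/(155/(-467) + 10503/187000) = 1/(155*(-1/467) + 10503/187000) = 1/(-155/467 + 10503/187000) = 1/(-24080099/87329000) = -87329000/24080099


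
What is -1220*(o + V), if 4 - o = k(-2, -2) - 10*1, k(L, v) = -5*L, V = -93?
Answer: 108580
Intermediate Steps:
o = 4 (o = 4 - (-5*(-2) - 10*1) = 4 - (10 - 10) = 4 - 1*0 = 4 + 0 = 4)
-1220*(o + V) = -1220*(4 - 93) = -1220*(-89) = 108580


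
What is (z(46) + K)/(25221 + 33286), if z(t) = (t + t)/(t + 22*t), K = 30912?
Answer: 710978/1345661 ≈ 0.52835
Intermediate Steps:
z(t) = 2/23 (z(t) = (2*t)/((23*t)) = (2*t)*(1/(23*t)) = 2/23)
(z(46) + K)/(25221 + 33286) = (2/23 + 30912)/(25221 + 33286) = (710978/23)/58507 = (710978/23)*(1/58507) = 710978/1345661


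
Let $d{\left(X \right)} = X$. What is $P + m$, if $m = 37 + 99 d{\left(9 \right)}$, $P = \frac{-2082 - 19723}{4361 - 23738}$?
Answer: $\frac{18003661}{19377} \approx 929.13$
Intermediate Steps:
$P = \frac{21805}{19377}$ ($P = - \frac{21805}{-19377} = \left(-21805\right) \left(- \frac{1}{19377}\right) = \frac{21805}{19377} \approx 1.1253$)
$m = 928$ ($m = 37 + 99 \cdot 9 = 37 + 891 = 928$)
$P + m = \frac{21805}{19377} + 928 = \frac{18003661}{19377}$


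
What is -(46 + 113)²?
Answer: -25281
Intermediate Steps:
-(46 + 113)² = -1*159² = -1*25281 = -25281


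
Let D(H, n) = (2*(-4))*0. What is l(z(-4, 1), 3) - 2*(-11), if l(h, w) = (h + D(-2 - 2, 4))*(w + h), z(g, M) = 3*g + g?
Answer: 230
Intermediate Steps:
D(H, n) = 0 (D(H, n) = -8*0 = 0)
z(g, M) = 4*g
l(h, w) = h*(h + w) (l(h, w) = (h + 0)*(w + h) = h*(h + w))
l(z(-4, 1), 3) - 2*(-11) = (4*(-4))*(4*(-4) + 3) - 2*(-11) = -16*(-16 + 3) + 22 = -16*(-13) + 22 = 208 + 22 = 230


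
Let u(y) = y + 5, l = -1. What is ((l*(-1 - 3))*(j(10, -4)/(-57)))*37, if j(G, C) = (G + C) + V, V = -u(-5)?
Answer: -296/19 ≈ -15.579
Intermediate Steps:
u(y) = 5 + y
V = 0 (V = -(5 - 5) = -1*0 = 0)
j(G, C) = C + G (j(G, C) = (G + C) + 0 = (C + G) + 0 = C + G)
((l*(-1 - 3))*(j(10, -4)/(-57)))*37 = ((-(-1 - 3))*((-4 + 10)/(-57)))*37 = ((-1*(-4))*(6*(-1/57)))*37 = (4*(-2/19))*37 = -8/19*37 = -296/19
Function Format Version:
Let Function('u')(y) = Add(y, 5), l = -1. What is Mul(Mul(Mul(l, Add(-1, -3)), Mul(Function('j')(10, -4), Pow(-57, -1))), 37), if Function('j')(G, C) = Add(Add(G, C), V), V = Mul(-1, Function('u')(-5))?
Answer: Rational(-296, 19) ≈ -15.579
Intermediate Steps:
Function('u')(y) = Add(5, y)
V = 0 (V = Mul(-1, Add(5, -5)) = Mul(-1, 0) = 0)
Function('j')(G, C) = Add(C, G) (Function('j')(G, C) = Add(Add(G, C), 0) = Add(Add(C, G), 0) = Add(C, G))
Mul(Mul(Mul(l, Add(-1, -3)), Mul(Function('j')(10, -4), Pow(-57, -1))), 37) = Mul(Mul(Mul(-1, Add(-1, -3)), Mul(Add(-4, 10), Pow(-57, -1))), 37) = Mul(Mul(Mul(-1, -4), Mul(6, Rational(-1, 57))), 37) = Mul(Mul(4, Rational(-2, 19)), 37) = Mul(Rational(-8, 19), 37) = Rational(-296, 19)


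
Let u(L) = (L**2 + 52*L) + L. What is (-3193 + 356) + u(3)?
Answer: -2669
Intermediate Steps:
u(L) = L**2 + 53*L
(-3193 + 356) + u(3) = (-3193 + 356) + 3*(53 + 3) = -2837 + 3*56 = -2837 + 168 = -2669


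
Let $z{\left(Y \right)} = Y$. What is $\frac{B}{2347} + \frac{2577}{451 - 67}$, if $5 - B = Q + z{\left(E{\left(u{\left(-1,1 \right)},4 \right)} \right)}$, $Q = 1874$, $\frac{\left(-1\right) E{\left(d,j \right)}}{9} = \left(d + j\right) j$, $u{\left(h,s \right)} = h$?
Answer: $\frac{1790665}{300416} \approx 5.9606$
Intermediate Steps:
$E{\left(d,j \right)} = - 9 j \left(d + j\right)$ ($E{\left(d,j \right)} = - 9 \left(d + j\right) j = - 9 j \left(d + j\right)$)
$B = -1761$ ($B = 5 - \left(1874 - 36 \left(-1 + 4\right)\right) = 5 - \left(1874 - 36 \cdot 3\right) = 5 - \left(1874 - 108\right) = 5 - 1766 = -1761$)
$\frac{B}{2347} + \frac{2577}{451 - 67} = - \frac{1761}{2347} + \frac{2577}{451 - 67} = \left(-1761\right) \frac{1}{2347} + \frac{2577}{451 - 67} = - \frac{1761}{2347} + \frac{2577}{384} = - \frac{1761}{2347} + 2577 \cdot \frac{1}{384} = - \frac{1761}{2347} + \frac{859}{128} = \frac{1790665}{300416}$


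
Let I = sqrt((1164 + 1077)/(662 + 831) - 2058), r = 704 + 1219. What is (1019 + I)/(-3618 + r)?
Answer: -1019/1695 - I*sqrt(4584037029)/2530635 ≈ -0.60118 - 0.026754*I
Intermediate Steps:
r = 1923
I = I*sqrt(4584037029)/1493 (I = sqrt(2241/1493 - 2058) = sqrt(-3070353/1493) = I*sqrt(4584037029)/1493 ≈ 45.349*I)
(1019 + I)/(-3618 + r) = (1019 + I*sqrt(4584037029)/1493)/(-3618 + 1923) = (1019 + I*sqrt(4584037029)/1493)/(-1695) = (1019 + I*sqrt(4584037029)/1493)*(-1/1695) = -1019/1695 - I*sqrt(4584037029)/2530635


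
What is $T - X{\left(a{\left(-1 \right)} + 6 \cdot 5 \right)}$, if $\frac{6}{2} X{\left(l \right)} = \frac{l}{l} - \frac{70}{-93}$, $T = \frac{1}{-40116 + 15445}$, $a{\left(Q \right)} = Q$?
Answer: $- \frac{4021652}{6883209} \approx -0.58427$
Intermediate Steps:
$T = - \frac{1}{24671}$ ($T = \frac{1}{-24671} = - \frac{1}{24671} \approx -4.0533 \cdot 10^{-5}$)
$X{\left(l \right)} = \frac{163}{279}$ ($X{\left(l \right)} = \frac{\frac{l}{l} - \frac{70}{-93}}{3} = \frac{1 - - \frac{70}{93}}{3} = \frac{1 + \frac{70}{93}}{3} = \frac{1}{3} \cdot \frac{163}{93} = \frac{163}{279}$)
$T - X{\left(a{\left(-1 \right)} + 6 \cdot 5 \right)} = - \frac{1}{24671} - \frac{163}{279} = - \frac{4021652}{6883209}$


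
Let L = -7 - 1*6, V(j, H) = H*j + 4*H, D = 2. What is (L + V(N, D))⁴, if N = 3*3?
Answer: 28561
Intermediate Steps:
N = 9
V(j, H) = 4*H + H*j
L = -13 (L = -7 - 6 = -13)
(L + V(N, D))⁴ = (-13 + 2*(4 + 9))⁴ = (-13 + 2*13)⁴ = (-13 + 26)⁴ = 13⁴ = 28561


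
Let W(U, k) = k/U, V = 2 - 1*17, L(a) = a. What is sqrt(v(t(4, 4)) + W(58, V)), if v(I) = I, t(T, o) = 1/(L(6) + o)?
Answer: I*sqrt(3335)/145 ≈ 0.39827*I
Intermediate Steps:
t(T, o) = 1/(6 + o)
V = -15 (V = 2 - 17 = -15)
sqrt(v(t(4, 4)) + W(58, V)) = sqrt(1/(6 + 4) - 15/58) = sqrt(1/10 - 15*1/58) = sqrt(1/10 - 15/58) = sqrt(-23/145) = I*sqrt(3335)/145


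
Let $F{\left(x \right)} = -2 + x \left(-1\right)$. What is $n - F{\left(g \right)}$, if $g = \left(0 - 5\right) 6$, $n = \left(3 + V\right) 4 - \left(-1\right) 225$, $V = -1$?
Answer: $205$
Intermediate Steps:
$n = 233$ ($n = \left(3 - 1\right) 4 - \left(-1\right) 225 = 2 \cdot 4 - -225 = 8 + 225 = 233$)
$g = -30$ ($g = \left(-5\right) 6 = -30$)
$F{\left(x \right)} = -2 - x$
$n - F{\left(g \right)} = 233 - \left(-2 - -30\right) = 233 - \left(-2 + 30\right) = 233 - 28 = 205$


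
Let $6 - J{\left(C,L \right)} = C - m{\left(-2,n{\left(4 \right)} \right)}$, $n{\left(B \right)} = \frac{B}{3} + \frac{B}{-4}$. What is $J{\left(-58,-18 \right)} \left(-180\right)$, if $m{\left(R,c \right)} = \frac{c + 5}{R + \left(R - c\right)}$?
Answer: $- \frac{146880}{13} \approx -11298.0$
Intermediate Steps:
$n{\left(B \right)} = \frac{B}{12}$ ($n{\left(B \right)} = B \frac{1}{3} + B \left(- \frac{1}{4}\right) = \frac{B}{3} - \frac{B}{4} = \frac{B}{12}$)
$m{\left(R,c \right)} = \frac{5 + c}{- c + 2 R}$
$J{\left(C,L \right)} = \frac{62}{13} - C$ ($J{\left(C,L \right)} = 6 - \left(C - \frac{5 + \frac{1}{12} \cdot 4}{- \frac{4}{12} + 2 \left(-2\right)}\right) = 6 - \left(C - \frac{5 + \frac{1}{3}}{\left(-1\right) \frac{1}{3} - 4}\right) = 6 - \left(C - \frac{1}{- \frac{1}{3} - 4} \cdot \frac{16}{3}\right) = 6 - \left(C - \frac{1}{- \frac{13}{3}} \cdot \frac{16}{3}\right) = 6 - \left(C - \left(- \frac{3}{13}\right) \frac{16}{3}\right) = 6 - \left(C - - \frac{16}{13}\right) = 6 - \left(C + \frac{16}{13}\right) = 6 - \left(\frac{16}{13} + C\right) = \frac{62}{13} - C$)
$J{\left(-58,-18 \right)} \left(-180\right) = \left(\frac{62}{13} - -58\right) \left(-180\right) = \left(\frac{62}{13} + 58\right) \left(-180\right) = \frac{816}{13} \left(-180\right) = - \frac{146880}{13}$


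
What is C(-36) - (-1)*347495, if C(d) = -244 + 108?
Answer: 347359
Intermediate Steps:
C(d) = -136
C(-36) - (-1)*347495 = -136 - (-1)*347495 = -136 - 1*(-347495) = -136 + 347495 = 347359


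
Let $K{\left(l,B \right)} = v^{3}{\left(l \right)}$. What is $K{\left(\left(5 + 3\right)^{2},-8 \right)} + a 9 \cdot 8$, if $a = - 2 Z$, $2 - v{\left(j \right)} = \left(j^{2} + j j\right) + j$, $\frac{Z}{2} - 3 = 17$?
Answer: $-562332776824$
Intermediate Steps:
$Z = 40$ ($Z = 6 + 2 \cdot 17 = 6 + 34 = 40$)
$v{\left(j \right)} = 2 - j - 2 j^{2}$ ($v{\left(j \right)} = 2 - \left(\left(j^{2} + j j\right) + j\right) = 2 - \left(\left(j^{2} + j^{2}\right) + j\right) = 2 - \left(2 j^{2} + j\right) = 2 - \left(j + 2 j^{2}\right) = 2 - j - 2 j^{2}$)
$K{\left(l,B \right)} = \left(2 - l - 2 l^{2}\right)^{3}$
$a = -80$ ($a = \left(-2\right) 40 = -80$)
$K{\left(\left(5 + 3\right)^{2},-8 \right)} + a 9 \cdot 8 = - \left(-2 + \left(5 + 3\right)^{2} + 2 \left(\left(5 + 3\right)^{2}\right)^{2}\right)^{3} - 80 \cdot 9 \cdot 8 = - \left(-2 + 8^{2} + 2 \left(8^{2}\right)^{2}\right)^{3} - 5760 = - \left(-2 + 64 + 2 \cdot 64^{2}\right)^{3} - 5760 = - \left(-2 + 64 + 2 \cdot 4096\right)^{3} - 5760 = - \left(-2 + 64 + 8192\right)^{3} - 5760 = - 8254^{3} - 5760 = \left(-1\right) 562332771064 - 5760 = -562332771064 - 5760 = -562332776824$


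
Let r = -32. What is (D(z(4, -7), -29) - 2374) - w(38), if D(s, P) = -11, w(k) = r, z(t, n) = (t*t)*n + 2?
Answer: -2353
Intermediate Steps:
z(t, n) = 2 + n*t² (z(t, n) = t²*n + 2 = n*t² + 2 = 2 + n*t²)
w(k) = -32
(D(z(4, -7), -29) - 2374) - w(38) = (-11 - 2374) - 1*(-32) = -2385 + 32 = -2353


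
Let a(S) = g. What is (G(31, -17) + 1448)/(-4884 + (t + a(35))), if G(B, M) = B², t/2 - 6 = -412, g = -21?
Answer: -2409/5717 ≈ -0.42137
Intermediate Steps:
t = -812 (t = 12 + 2*(-412) = 12 - 824 = -812)
a(S) = -21
(G(31, -17) + 1448)/(-4884 + (t + a(35))) = (31² + 1448)/(-4884 + (-812 - 21)) = (961 + 1448)/(-4884 - 833) = 2409/(-5717) = 2409*(-1/5717) = -2409/5717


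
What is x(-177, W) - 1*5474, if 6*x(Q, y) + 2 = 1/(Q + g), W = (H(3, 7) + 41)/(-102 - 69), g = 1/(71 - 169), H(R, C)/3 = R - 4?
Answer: -284889830/52041 ≈ -5474.3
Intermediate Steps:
H(R, C) = -12 + 3*R (H(R, C) = 3*(R - 4) = 3*(-4 + R) = -12 + 3*R)
g = -1/98 (g = 1/(-98) = -1/98 ≈ -0.010204)
W = -2/9 (W = ((-12 + 3*3) + 41)/(-102 - 69) = ((-12 + 9) + 41)/(-171) = (-3 + 41)*(-1/171) = 38*(-1/171) = -2/9 ≈ -0.22222)
x(Q, y) = -1/3 + 1/(6*(-1/98 + Q)) (x(Q, y) = -1/3 + 1/(6*(Q - 1/98)) = -1/3 + 1/(6*(-1/98 + Q)))
x(-177, W) - 1*5474 = 2*(25 - 49*(-177))/(3*(-1 + 98*(-177))) - 1*5474 = 2*(25 + 8673)/(3*(-1 - 17346)) - 5474 = (2/3)*8698/(-17347) - 5474 = (2/3)*(-1/17347)*8698 - 5474 = -17396/52041 - 5474 = -284889830/52041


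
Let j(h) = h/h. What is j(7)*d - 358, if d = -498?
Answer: -856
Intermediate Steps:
j(h) = 1
j(7)*d - 358 = 1*(-498) - 358 = -498 - 358 = -856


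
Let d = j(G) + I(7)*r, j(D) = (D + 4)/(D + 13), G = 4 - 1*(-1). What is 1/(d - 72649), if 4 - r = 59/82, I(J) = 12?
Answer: -82/5953949 ≈ -1.3772e-5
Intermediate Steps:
G = 5 (G = 4 + 1 = 5)
r = 269/82 (r = 4 - 59/82 = 269/82 ≈ 3.2805)
j(D) = (4 + D)/(13 + D)
d = 3269/82 (d = (4 + 5)/(13 + 5) + 12*(269/82) = 9/18 + 1614/41 = (1/18)*9 + 1614/41 = ½ + 1614/41 = 3269/82 ≈ 39.866)
1/(d - 72649) = 1/(3269/82 - 72649) = 1/(-5953949/82) = -82/5953949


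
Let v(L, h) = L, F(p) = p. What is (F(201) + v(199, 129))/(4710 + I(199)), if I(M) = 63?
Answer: 400/4773 ≈ 0.083805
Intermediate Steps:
(F(201) + v(199, 129))/(4710 + I(199)) = (201 + 199)/(4710 + 63) = 400/4773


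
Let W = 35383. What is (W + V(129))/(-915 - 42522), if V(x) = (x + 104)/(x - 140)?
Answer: -129660/159269 ≈ -0.81409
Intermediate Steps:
V(x) = (104 + x)/(-140 + x)
(W + V(129))/(-915 - 42522) = (35383 + (104 + 129)/(-140 + 129))/(-915 - 42522) = (35383 + 233/(-11))/(-43437) = (35383 - 1/11*233)*(-1/43437) = (35383 - 233/11)*(-1/43437) = (388980/11)*(-1/43437) = -129660/159269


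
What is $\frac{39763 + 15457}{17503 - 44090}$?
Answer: $- \frac{5020}{2417} \approx -2.077$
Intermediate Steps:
$\frac{39763 + 15457}{17503 - 44090} = \frac{55220}{-26587} = 55220 \left(- \frac{1}{26587}\right) = - \frac{5020}{2417}$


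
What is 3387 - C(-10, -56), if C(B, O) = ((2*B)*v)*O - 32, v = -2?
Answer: 5659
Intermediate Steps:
C(B, O) = -32 - 4*B*O (C(B, O) = ((2*B)*(-2))*O - 32 = (-4*B)*O - 32 = -4*B*O - 32 = -32 - 4*B*O)
3387 - C(-10, -56) = 3387 - (-32 - 4*(-10)*(-56)) = 3387 - (-32 - 2240) = 3387 - 1*(-2272) = 3387 + 2272 = 5659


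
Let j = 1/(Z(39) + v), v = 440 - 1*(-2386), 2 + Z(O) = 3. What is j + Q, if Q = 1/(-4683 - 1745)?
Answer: 3601/18171956 ≈ 0.00019816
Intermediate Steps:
Z(O) = 1 (Z(O) = -2 + 3 = 1)
v = 2826 (v = 440 + 2386 = 2826)
j = 1/2827 (j = 1/(1 + 2826) = 1/2827 ≈ 0.00035373)
Q = -1/6428 (Q = 1/(-6428) = -1/6428 ≈ -0.00015557)
j + Q = 1/2827 - 1/6428 = 3601/18171956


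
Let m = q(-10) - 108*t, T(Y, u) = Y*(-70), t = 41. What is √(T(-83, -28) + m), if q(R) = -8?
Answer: √1374 ≈ 37.068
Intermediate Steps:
T(Y, u) = -70*Y
m = -4436 (m = -8 - 108*41 = -8 - 4428 = -4436)
√(T(-83, -28) + m) = √(-70*(-83) - 4436) = √(5810 - 4436) = √1374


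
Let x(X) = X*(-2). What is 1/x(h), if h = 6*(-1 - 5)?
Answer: 1/72 ≈ 0.013889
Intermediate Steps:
h = -36 (h = 6*(-6) = -36)
x(X) = -2*X
1/x(h) = 1/(-2*(-36)) = 1/72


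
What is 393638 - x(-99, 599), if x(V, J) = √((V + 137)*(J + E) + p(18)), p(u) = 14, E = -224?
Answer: 393638 - 2*√3566 ≈ 3.9352e+5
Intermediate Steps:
x(V, J) = √(14 + (-224 + J)*(137 + V)) (x(V, J) = √((V + 137)*(J - 224) + 14) = √((137 + V)*(-224 + J) + 14) = √((-224 + J)*(137 + V) + 14) = √(14 + (-224 + J)*(137 + V)))
393638 - x(-99, 599) = 393638 - √(-30674 - 224*(-99) + 137*599 + 599*(-99)) = 393638 - √(-30674 + 22176 + 82063 - 59301) = 393638 - √14264 = 393638 - 2*√3566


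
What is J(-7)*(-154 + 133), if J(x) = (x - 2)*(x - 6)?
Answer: -2457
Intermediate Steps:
J(x) = (-6 + x)*(-2 + x) (J(x) = (-2 + x)*(-6 + x) = (-6 + x)*(-2 + x))
J(-7)*(-154 + 133) = (12 + (-7)**2 - 8*(-7))*(-154 + 133) = (12 + 49 + 56)*(-21) = 117*(-21) = -2457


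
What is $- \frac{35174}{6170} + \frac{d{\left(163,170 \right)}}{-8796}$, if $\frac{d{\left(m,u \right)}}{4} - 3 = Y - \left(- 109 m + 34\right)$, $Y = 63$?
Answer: $- \frac{31194576}{2261305} \approx -13.795$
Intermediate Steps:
$d{\left(m,u \right)} = 128 + 436 m$ ($d{\left(m,u \right)} = 12 + 4 \left(63 - \left(- 109 m + 34\right)\right) = 12 + 4 \left(63 - \left(34 - 109 m\right)\right) = 12 + 4 \left(63 + \left(-34 + 109 m\right)\right) = 12 + 4 \left(29 + 109 m\right) = 12 + \left(116 + 436 m\right) = 128 + 436 m$)
$- \frac{35174}{6170} + \frac{d{\left(163,170 \right)}}{-8796} = - \frac{35174}{6170} + \frac{128 + 436 \cdot 163}{-8796} = \left(-35174\right) \frac{1}{6170} + \left(128 + 71068\right) \left(- \frac{1}{8796}\right) = - \frac{17587}{3085} + 71196 \left(- \frac{1}{8796}\right) = - \frac{17587}{3085} - \frac{5933}{733} = - \frac{31194576}{2261305}$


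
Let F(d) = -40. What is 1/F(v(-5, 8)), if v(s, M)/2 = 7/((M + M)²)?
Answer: -1/40 ≈ -0.025000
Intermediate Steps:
v(s, M) = 7/(2*M²) (v(s, M) = 2*(7/((M + M)²)) = 2*(7/((2*M)²)) = 2*(7/((4*M²))) = 2*(7*(1/(4*M²))) = 2*(7/(4*M²)) = 7/(2*M²))
1/F(v(-5, 8)) = 1/(-40) = -1/40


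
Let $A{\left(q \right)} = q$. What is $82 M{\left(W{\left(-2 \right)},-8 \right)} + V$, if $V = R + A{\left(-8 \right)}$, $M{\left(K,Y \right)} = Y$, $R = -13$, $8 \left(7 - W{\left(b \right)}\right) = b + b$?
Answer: $-677$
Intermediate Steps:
$W{\left(b \right)} = 7 - \frac{b}{4}$ ($W{\left(b \right)} = 7 - \frac{b + b}{8} = 7 - \frac{2 b}{8} = 7 - \frac{b}{4}$)
$V = -21$ ($V = -13 - 8 = -21$)
$82 M{\left(W{\left(-2 \right)},-8 \right)} + V = 82 \left(-8\right) - 21 = -656 - 21 = -677$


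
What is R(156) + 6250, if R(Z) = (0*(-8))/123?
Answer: 6250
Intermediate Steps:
R(Z) = 0 (R(Z) = 0*(1/123) = 0)
R(156) + 6250 = 0 + 6250 = 6250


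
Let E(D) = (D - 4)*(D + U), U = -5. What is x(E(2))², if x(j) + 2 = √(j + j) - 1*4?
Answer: 48 - 24*√3 ≈ 6.4308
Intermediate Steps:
E(D) = (-5 + D)*(-4 + D) (E(D) = (D - 4)*(D - 5) = (-4 + D)*(-5 + D) = (-5 + D)*(-4 + D))
x(j) = -6 + √2*√j (x(j) = -2 + (√(j + j) - 1*4) = -2 + (√(2*j) - 4) = -2 + (√2*√j - 4) = -2 + (-4 + √2*√j) = -6 + √2*√j)
x(E(2))² = (-6 + √2*√(20 + 2² - 9*2))² = (-6 + √2*√(20 + 4 - 18))² = (-6 + √2*√6)² = (-6 + 2*√3)²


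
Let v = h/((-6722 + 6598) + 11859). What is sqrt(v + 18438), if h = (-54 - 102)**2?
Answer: sqrt(2539386711510)/11735 ≈ 135.79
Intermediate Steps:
h = 24336 (h = (-156)**2 = 24336)
v = 24336/11735 (v = 24336/((-6722 + 6598) + 11859) = 24336/(-124 + 11859) = 24336/11735 ≈ 2.0738)
sqrt(v + 18438) = sqrt(24336/11735 + 18438) = sqrt(216394266/11735) = sqrt(2539386711510)/11735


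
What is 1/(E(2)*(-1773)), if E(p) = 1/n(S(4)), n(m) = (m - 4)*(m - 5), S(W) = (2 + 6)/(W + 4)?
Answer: -4/591 ≈ -0.0067682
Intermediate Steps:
S(W) = 8/(4 + W)
n(m) = (-5 + m)*(-4 + m) (n(m) = (-4 + m)*(-5 + m) = (-5 + m)*(-4 + m))
E(p) = 1/12 (E(p) = 1/(20 + (8/(4 + 4))**2 - 72/(4 + 4)) = 1/(20 + (8/8)**2 - 72/8) = 1/(20 + (8*(1/8))**2 - 72/8) = 1/(20 + 1**2 - 9*1) = 1/(20 + 1 - 9) = 1/12)
1/(E(2)*(-1773)) = 1/((1/12)*(-1773)) = 1/(-591/4) = -4/591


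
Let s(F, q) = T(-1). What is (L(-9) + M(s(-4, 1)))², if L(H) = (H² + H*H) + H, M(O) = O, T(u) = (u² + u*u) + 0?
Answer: 24025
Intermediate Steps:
T(u) = 2*u² (T(u) = (u² + u²) + 0 = 2*u² + 0 = 2*u²)
s(F, q) = 2 (s(F, q) = 2*(-1)² = 2*1 = 2)
L(H) = H + 2*H² (L(H) = (H² + H²) + H = 2*H² + H = H + 2*H²)
(L(-9) + M(s(-4, 1)))² = (-9*(1 + 2*(-9)) + 2)² = (-9*(1 - 18) + 2)² = (-9*(-17) + 2)² = (153 + 2)² = 155² = 24025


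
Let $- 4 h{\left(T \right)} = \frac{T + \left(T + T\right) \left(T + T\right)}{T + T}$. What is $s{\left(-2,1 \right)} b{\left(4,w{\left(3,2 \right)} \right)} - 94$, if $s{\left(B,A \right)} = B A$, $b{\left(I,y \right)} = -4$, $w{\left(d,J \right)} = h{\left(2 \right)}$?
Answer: $-86$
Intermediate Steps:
$h{\left(T \right)} = - \frac{T + 4 T^{2}}{8 T}$ ($h{\left(T \right)} = - \frac{\left(T + \left(T + T\right) \left(T + T\right)\right) \frac{1}{T + T}}{4} = - \frac{\left(T + 2 T 2 T\right) \frac{1}{2 T}}{4} = - \frac{\left(T + 4 T^{2}\right) \frac{1}{2 T}}{4} = - \frac{\frac{1}{2} \frac{1}{T} \left(T + 4 T^{2}\right)}{4} = - \frac{T + 4 T^{2}}{8 T}$)
$w{\left(d,J \right)} = - \frac{9}{8}$ ($w{\left(d,J \right)} = - \frac{1}{8} - 1 = - \frac{9}{8}$)
$s{\left(B,A \right)} = A B$
$s{\left(-2,1 \right)} b{\left(4,w{\left(3,2 \right)} \right)} - 94 = 1 \left(-2\right) \left(-4\right) - 94 = \left(-2\right) \left(-4\right) - 94 = 8 - 94 = -86$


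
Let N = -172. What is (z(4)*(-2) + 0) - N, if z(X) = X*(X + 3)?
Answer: 116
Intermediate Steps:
z(X) = X*(3 + X)
(z(4)*(-2) + 0) - N = ((4*(3 + 4))*(-2) + 0) - 1*(-172) = ((4*7)*(-2) + 0) + 172 = (28*(-2) + 0) + 172 = (-56 + 0) + 172 = -56 + 172 = 116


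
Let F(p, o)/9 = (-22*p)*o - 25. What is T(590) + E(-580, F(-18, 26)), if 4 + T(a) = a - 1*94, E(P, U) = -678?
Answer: -186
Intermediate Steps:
F(p, o) = -225 - 198*o*p (F(p, o) = 9*((-22*p)*o - 25) = 9*(-22*o*p - 25) = 9*(-25 - 22*o*p) = -225 - 198*o*p)
T(a) = -98 + a (T(a) = -4 + (a - 1*94) = -4 + (a - 94) = -4 + (-94 + a) = -98 + a)
T(590) + E(-580, F(-18, 26)) = (-98 + 590) - 678 = 492 - 678 = -186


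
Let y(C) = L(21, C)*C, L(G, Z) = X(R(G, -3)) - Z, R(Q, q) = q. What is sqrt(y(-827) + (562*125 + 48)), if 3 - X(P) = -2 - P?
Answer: 33*I*sqrt(565) ≈ 784.4*I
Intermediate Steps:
X(P) = 5 + P (X(P) = 3 - (-2 - P) = 3 + (2 + P) = 5 + P)
L(G, Z) = 2 - Z (L(G, Z) = (5 - 3) - Z = 2 - Z)
y(C) = C*(2 - C) (y(C) = (2 - C)*C = C*(2 - C))
sqrt(y(-827) + (562*125 + 48)) = sqrt(-827*(2 - 1*(-827)) + (562*125 + 48)) = sqrt(-827*(2 + 827) + (70250 + 48)) = sqrt(-827*829 + 70298) = sqrt(-685583 + 70298) = sqrt(-615285) = 33*I*sqrt(565)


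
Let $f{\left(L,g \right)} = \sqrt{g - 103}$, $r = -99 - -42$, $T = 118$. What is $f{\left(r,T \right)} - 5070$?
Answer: $-5070 + \sqrt{15} \approx -5066.1$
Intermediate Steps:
$r = -57$ ($r = -99 + 42 = -57$)
$f{\left(L,g \right)} = \sqrt{-103 + g}$
$f{\left(r,T \right)} - 5070 = \sqrt{-103 + 118} - 5070 = \sqrt{15} - 5070 = -5070 + \sqrt{15}$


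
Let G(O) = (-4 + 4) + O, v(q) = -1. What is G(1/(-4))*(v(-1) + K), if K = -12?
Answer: 13/4 ≈ 3.2500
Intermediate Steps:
G(O) = O (G(O) = 0 + O = O)
G(1/(-4))*(v(-1) + K) = (-1 - 12)/(-4) = -¼*(-13) = 13/4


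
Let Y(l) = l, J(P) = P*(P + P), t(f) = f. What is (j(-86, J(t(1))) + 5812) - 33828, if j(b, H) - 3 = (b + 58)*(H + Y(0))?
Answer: -28069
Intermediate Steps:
J(P) = 2*P² (J(P) = P*(2*P) = 2*P²)
j(b, H) = 3 + H*(58 + b) (j(b, H) = 3 + (b + 58)*(H + 0) = 3 + (58 + b)*H = 3 + H*(58 + b))
(j(-86, J(t(1))) + 5812) - 33828 = ((3 + 58*(2*1²) + (2*1²)*(-86)) + 5812) - 33828 = ((3 + 58*(2*1) + (2*1)*(-86)) + 5812) - 33828 = ((3 + 58*2 + 2*(-86)) + 5812) - 33828 = ((3 + 116 - 172) + 5812) - 33828 = (-53 + 5812) - 33828 = 5759 - 33828 = -28069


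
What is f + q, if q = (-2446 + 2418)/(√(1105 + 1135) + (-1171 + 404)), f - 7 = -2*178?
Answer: -204509625/586049 + 224*√35/586049 ≈ -348.96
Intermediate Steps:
f = -349 (f = 7 - 2*178 = 7 - 356 = -349)
q = -28/(-767 + 8*√35) (q = -28/(√2240 - 767) = -28/(8*√35 - 767) = -28/(-767 + 8*√35) ≈ 0.038907)
f + q = -349 + (21476/586049 + 224*√35/586049) = -204509625/586049 + 224*√35/586049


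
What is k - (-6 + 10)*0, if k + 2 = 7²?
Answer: 47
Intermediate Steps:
k = 47 (k = -2 + 7² = -2 + 49 = 47)
k - (-6 + 10)*0 = 47 - (-6 + 10)*0 = 47 - 4*0 = 47 - 1*0 = 47 + 0 = 47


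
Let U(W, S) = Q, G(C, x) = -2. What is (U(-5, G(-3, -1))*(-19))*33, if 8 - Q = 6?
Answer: -1254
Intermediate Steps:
Q = 2 (Q = 8 - 1*6 = 8 - 6 = 2)
U(W, S) = 2
(U(-5, G(-3, -1))*(-19))*33 = (2*(-19))*33 = -38*33 = -1254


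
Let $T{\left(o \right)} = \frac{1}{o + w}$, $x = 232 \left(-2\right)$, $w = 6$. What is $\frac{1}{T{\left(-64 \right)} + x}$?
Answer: $- \frac{58}{26913} \approx -0.0021551$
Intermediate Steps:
$x = -464$
$T{\left(o \right)} = \frac{1}{6 + o}$ ($T{\left(o \right)} = \frac{1}{o + 6} = \frac{1}{6 + o}$)
$\frac{1}{T{\left(-64 \right)} + x} = \frac{1}{\frac{1}{6 - 64} - 464} = \frac{1}{\frac{1}{-58} - 464} = \frac{1}{- \frac{1}{58} - 464} = \frac{1}{- \frac{26913}{58}} = - \frac{58}{26913}$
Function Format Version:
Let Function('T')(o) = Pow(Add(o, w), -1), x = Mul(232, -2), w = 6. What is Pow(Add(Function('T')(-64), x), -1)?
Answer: Rational(-58, 26913) ≈ -0.0021551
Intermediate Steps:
x = -464
Function('T')(o) = Pow(Add(6, o), -1) (Function('T')(o) = Pow(Add(o, 6), -1) = Pow(Add(6, o), -1))
Pow(Add(Function('T')(-64), x), -1) = Pow(Add(Pow(Add(6, -64), -1), -464), -1) = Pow(Add(Pow(-58, -1), -464), -1) = Pow(Add(Rational(-1, 58), -464), -1) = Pow(Rational(-26913, 58), -1) = Rational(-58, 26913)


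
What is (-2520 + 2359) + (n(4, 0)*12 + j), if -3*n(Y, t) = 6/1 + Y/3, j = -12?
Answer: -607/3 ≈ -202.33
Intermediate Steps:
n(Y, t) = -2 - Y/9 (n(Y, t) = -(6/1 + Y/3)/3 = -(6*1 + Y*(⅓))/3 = -(6 + Y/3)/3 = -2 - Y/9)
(-2520 + 2359) + (n(4, 0)*12 + j) = (-2520 + 2359) + ((-2 - ⅑*4)*12 - 12) = -161 + ((-2 - 4/9)*12 - 12) = -161 + (-22/9*12 - 12) = -161 + (-88/3 - 12) = -161 - 124/3 = -607/3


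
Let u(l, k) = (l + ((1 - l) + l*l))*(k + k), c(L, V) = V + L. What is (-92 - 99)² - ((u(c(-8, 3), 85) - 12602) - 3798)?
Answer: 48461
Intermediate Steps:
c(L, V) = L + V
u(l, k) = 2*k*(1 + l²) (u(l, k) = (l + ((1 - l) + l²))*(2*k) = (l + (1 + l² - l))*(2*k) = (1 + l²)*(2*k) = 2*k*(1 + l²))
(-92 - 99)² - ((u(c(-8, 3), 85) - 12602) - 3798) = (-92 - 99)² - ((2*85*(1 + (-8 + 3)²) - 12602) - 3798) = (-191)² - ((2*85*(1 + (-5)²) - 12602) - 3798) = 36481 - ((2*85*(1 + 25) - 12602) - 3798) = 36481 - ((2*85*26 - 12602) - 3798) = 36481 - ((4420 - 12602) - 3798) = 36481 - (-8182 - 3798) = 36481 - 1*(-11980) = 36481 + 11980 = 48461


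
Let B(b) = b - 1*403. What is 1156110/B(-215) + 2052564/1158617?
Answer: -223036702553/119337551 ≈ -1869.0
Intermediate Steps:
B(b) = -403 + b (B(b) = b - 403 = -403 + b)
1156110/B(-215) + 2052564/1158617 = 1156110/(-403 - 215) + 2052564/1158617 = 1156110/(-618) + 2052564*(1/1158617) = 1156110*(-1/618) + 2052564/1158617 = -192685/103 + 2052564/1158617 = -223036702553/119337551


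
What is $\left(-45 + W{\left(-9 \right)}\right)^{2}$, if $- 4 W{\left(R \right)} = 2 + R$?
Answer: $\frac{29929}{16} \approx 1870.6$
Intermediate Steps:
$W{\left(R \right)} = - \frac{1}{2} - \frac{R}{4}$ ($W{\left(R \right)} = - \frac{2 + R}{4} = - \frac{1}{2} - \frac{R}{4}$)
$\left(-45 + W{\left(-9 \right)}\right)^{2} = \left(-45 - - \frac{7}{4}\right)^{2} = \left(-45 + \left(- \frac{1}{2} + \frac{9}{4}\right)\right)^{2} = \left(-45 + \frac{7}{4}\right)^{2} = \left(- \frac{173}{4}\right)^{2} = \frac{29929}{16}$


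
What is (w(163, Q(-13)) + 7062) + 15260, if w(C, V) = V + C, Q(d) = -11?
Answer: 22474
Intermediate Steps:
w(C, V) = C + V
(w(163, Q(-13)) + 7062) + 15260 = ((163 - 11) + 7062) + 15260 = (152 + 7062) + 15260 = 7214 + 15260 = 22474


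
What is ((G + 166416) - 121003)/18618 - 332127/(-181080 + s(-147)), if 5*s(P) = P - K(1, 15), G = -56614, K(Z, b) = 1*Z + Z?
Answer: 20774648081/16859511282 ≈ 1.2322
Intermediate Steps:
K(Z, b) = 2*Z (K(Z, b) = Z + Z = 2*Z)
s(P) = -2/5 + P/5 (s(P) = (P - 2)/5 = (-2 + P)/5 = -2/5 + P/5)
((G + 166416) - 121003)/18618 - 332127/(-181080 + s(-147)) = ((-56614 + 166416) - 121003)/18618 - 332127/(-181080 + (-2/5 + (1/5)*(-147))) = (109802 - 121003)*(1/18618) - 332127/(-181080 + (-2/5 - 147/5)) = -11201*1/18618 - 332127/(-181080 - 149/5) = -11201/18618 - 332127/(-905549/5) = -11201/18618 - 332127*(-5/905549) = -11201/18618 + 1660635/905549 = 20774648081/16859511282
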